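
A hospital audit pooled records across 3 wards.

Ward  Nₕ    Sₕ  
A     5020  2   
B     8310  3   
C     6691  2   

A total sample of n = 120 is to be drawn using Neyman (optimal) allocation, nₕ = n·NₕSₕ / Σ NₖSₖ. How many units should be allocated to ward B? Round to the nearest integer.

Σ NₕSₕ = 5020·2 + 8310·3 + 6691·2 = 48352.
Share for B: 24930/48352 = 0.51559.
n_B = 120 × 0.51559 = 61.871... → 62.

62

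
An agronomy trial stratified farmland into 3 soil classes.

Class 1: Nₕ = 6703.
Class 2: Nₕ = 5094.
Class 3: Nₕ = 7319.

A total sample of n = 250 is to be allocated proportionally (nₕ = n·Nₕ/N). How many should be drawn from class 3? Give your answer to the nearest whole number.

96

Share of class 3 = 7319/19116 = 0.38287.
Allocate 250 × 0.38287 = 95.718... → 96.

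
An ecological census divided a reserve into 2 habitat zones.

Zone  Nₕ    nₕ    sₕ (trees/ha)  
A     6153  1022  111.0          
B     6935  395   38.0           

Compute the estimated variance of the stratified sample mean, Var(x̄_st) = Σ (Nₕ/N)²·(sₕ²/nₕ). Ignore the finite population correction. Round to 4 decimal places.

N = 13088; Wₕ = Nₕ/N.
zone A: (6153/13088)²·111.0²/1022 = 2.6645405
zone B: (6935/13088)²·38.0²/395 = 1.0263996
Sum = 3.6909400 → 3.6909.

3.6909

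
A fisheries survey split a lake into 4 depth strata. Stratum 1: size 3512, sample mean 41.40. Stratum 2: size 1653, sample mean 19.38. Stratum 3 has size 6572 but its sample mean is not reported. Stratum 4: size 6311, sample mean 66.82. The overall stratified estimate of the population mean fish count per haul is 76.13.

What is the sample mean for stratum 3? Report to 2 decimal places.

Σ Nₕx̄ₕ = N·μ, so 6572·x̄_3 = 18048·76.13 − (3512·41.40 + 1653·19.38 + 6311·66.82).
= 1373994.24 − 599132.96 = 774861.28.
x̄_3 = 774861.28 / 6572 = 117.9034... → 117.90.

117.90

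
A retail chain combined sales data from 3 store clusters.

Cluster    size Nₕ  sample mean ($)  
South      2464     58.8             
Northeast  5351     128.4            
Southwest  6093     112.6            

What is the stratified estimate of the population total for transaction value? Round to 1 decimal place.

1518023.4

South: 2464·58.8 = 144883.2
Northeast: 5351·128.4 = 687068.4
Southwest: 6093·112.6 = 686071.8
τ̂ = Σ Nₕx̄ₕ = 1518023.4.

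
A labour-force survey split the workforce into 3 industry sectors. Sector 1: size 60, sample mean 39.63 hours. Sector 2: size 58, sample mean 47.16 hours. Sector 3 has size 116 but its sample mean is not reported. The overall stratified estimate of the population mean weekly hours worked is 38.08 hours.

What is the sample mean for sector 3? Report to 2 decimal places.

Σ Nₕx̄ₕ = N·μ, so 116·x̄_3 = 234·38.08 − (60·39.63 + 58·47.16).
= 8910.72 − 5113.08 = 3797.64.
x̄_3 = 3797.64 / 116 = 32.7383... → 32.74.

32.74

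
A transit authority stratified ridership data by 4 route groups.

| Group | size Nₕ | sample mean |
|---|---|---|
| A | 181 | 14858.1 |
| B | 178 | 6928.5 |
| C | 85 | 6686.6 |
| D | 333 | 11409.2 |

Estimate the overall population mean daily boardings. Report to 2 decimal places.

10669.52

x̄_st = (Σ Nₕx̄ₕ) / (Σ Nₕ) = (181·14858.1 + 178·6928.5 + 85·6686.6 + 333·11409.2) / 777
= 8290213.7 / 777 = 10669.5157... → 10669.52.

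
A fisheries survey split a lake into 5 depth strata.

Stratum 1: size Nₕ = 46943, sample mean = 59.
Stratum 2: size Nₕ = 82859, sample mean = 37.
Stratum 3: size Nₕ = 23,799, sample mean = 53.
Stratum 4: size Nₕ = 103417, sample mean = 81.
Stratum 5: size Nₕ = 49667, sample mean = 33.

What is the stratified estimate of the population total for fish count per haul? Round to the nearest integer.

17112555

1: 46943·59 = 2769637
2: 82859·37 = 3065783
3: 23799·53 = 1261347
4: 103417·81 = 8376777
5: 49667·33 = 1639011
τ̂ = Σ Nₕx̄ₕ = 17112555.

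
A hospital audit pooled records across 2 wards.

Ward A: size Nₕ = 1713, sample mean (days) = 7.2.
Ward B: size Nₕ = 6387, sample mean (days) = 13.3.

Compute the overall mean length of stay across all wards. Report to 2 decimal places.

N = 8100; weights Wₕ = Nₕ/N = (0.2115, 0.7885).
x̄_st = Σ Wₕ·x̄ₕ = 0.2115·7.2 + 0.7885·13.3 ≈ 12.0100...
→ 12.01.

12.01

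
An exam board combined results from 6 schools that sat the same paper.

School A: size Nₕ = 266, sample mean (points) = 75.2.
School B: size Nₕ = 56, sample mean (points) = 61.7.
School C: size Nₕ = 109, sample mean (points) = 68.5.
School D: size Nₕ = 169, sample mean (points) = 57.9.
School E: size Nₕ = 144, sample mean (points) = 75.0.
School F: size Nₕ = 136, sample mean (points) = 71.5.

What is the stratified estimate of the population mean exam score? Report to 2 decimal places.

N = 266 + 56 + 109 + 169 + 144 + 136 = 880.
Weight each subgroup mean by Nₕ/N and sum.
Σ Nₕx̄ₕ = 266·75.2 + 56·61.7 + 109·68.5 + 169·57.9 + 144·75.0 + 136·71.5 = 20003.2 + 3455.2 + 7466.5 + 9785.1 + 10800 + 9724 = 61234.
Divide by N: 61234 / 880 = 69.5841... → 69.58.

69.58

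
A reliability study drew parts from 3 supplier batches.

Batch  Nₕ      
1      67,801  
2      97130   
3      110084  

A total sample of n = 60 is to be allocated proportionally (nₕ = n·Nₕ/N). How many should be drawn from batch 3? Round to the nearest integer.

N = 67801 + 97130 + 110084 = 275015.
n_3 = 60·110084/275015 = 24.017... → 24.

24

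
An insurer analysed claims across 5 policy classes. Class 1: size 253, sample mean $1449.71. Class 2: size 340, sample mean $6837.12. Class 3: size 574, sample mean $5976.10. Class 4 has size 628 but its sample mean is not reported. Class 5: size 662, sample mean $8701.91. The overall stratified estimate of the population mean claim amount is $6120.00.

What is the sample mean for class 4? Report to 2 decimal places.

Σ Nₕx̄ₕ = N·μ, so 628·x̄_4 = 2457·6120.00 − (253·1449.71 + 340·6837.12 + 574·5976.10 + 662·8701.91).
= 15036840 − 11882343.25 = 3154496.75.
x̄_4 = 3154496.75 / 628 = 5023.0840... → 5023.08.

5023.08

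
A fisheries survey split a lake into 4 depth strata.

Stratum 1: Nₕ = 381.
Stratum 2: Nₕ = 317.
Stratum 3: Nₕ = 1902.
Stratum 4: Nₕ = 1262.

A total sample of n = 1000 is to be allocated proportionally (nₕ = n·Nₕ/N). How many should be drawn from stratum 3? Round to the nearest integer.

492

N = 381 + 317 + 1902 + 1262 = 3862.
n_3 = 1000·1902/3862 = 492.491... → 492.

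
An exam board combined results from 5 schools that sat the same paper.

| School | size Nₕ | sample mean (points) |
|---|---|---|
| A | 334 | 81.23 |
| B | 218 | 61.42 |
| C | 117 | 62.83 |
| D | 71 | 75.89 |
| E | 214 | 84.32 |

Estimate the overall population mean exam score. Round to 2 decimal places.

N = 334 + 218 + 117 + 71 + 214 = 954.
Weight each subgroup mean by Nₕ/N and sum.
Σ Nₕx̄ₕ = 334·81.23 + 218·61.42 + 117·62.83 + 71·75.89 + 214·84.32 = 27130.82 + 13389.56 + 7351.11 + 5388.19 + 18044.48 = 71304.16.
Divide by N: 71304.16 / 954 = 74.7423... → 74.74.

74.74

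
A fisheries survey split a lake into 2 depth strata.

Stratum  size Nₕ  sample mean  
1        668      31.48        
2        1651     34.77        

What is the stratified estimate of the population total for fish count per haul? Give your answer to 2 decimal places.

78433.91

1: 668·31.48 = 21028.64
2: 1651·34.77 = 57405.27
τ̂ = Σ Nₕx̄ₕ = 78433.91.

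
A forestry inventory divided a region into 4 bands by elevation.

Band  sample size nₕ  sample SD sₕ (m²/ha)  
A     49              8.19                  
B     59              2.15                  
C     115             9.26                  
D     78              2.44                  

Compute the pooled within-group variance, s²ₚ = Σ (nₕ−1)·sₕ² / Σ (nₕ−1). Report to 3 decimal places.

46.200

A: (49−1)·8.19² = 48·67.0761 = 3219.6528
B: (59−1)·2.15² = 58·4.6225 = 268.105
C: (115−1)·9.26² = 114·85.7476 = 9775.2264
D: (78−1)·2.44² = 77·5.9536 = 458.4272
Numerator = 13721.4114; denominator = Σ(nₕ−1) = 297.
s²ₚ = 13721.4114/297 = 46.20004... → 46.200.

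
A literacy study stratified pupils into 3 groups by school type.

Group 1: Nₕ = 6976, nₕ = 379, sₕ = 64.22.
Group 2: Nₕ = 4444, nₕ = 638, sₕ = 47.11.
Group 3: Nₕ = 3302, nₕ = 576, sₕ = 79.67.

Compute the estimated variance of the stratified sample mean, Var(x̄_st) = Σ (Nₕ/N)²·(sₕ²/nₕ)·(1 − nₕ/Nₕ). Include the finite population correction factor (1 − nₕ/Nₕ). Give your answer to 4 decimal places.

3.0397

N = 14722; Wₕ = Nₕ/N.
group 1: (6976/14722)²·64.22²/379·(1 − 379/6976) = 2.3105785
group 2: (4444/14722)²·47.11²/638·(1 − 638/4444) = 0.2714656
group 3: (3302/14722)²·79.67²/576·(1 − 576/3302) = 0.4576531
Sum = 3.0396972 → 3.0397.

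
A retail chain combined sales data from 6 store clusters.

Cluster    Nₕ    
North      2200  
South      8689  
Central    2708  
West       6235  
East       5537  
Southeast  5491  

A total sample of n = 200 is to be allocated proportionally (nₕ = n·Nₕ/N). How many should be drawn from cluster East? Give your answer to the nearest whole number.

36

Share of cluster East = 5537/30860 = 0.17942.
Allocate 200 × 0.17942 = 35.885... → 36.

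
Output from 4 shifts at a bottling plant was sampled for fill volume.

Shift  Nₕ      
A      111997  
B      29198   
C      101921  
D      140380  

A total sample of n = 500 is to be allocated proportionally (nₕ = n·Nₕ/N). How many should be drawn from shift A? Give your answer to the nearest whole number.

146

N = 111997 + 29198 + 101921 + 140380 = 383496.
n_A = 500·111997/383496 = 146.021... → 146.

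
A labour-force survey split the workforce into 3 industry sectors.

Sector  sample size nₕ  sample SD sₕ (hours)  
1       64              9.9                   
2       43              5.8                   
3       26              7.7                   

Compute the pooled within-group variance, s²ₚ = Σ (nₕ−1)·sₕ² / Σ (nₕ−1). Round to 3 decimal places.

1: (64−1)·9.9² = 63·98.01 = 6174.63
2: (43−1)·5.8² = 42·33.64 = 1412.88
3: (26−1)·7.7² = 25·59.29 = 1482.25
Numerator = 9069.76; denominator = Σ(nₕ−1) = 130.
s²ₚ = 9069.76/130 = 69.76738... → 69.767.

69.767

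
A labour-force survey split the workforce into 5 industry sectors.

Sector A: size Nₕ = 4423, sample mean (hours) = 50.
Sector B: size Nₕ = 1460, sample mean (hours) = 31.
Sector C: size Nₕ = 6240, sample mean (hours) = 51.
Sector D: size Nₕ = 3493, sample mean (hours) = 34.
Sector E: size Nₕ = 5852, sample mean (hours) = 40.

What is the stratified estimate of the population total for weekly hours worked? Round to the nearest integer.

Estimate total by summing Nₕ·x̄ₕ over strata.
4423·50 + 1460·31 + 6240·51 + 3493·34 + 5852·40 = 221150 + 45260 + 318240 + 118762 + 234080 = 937492.

937492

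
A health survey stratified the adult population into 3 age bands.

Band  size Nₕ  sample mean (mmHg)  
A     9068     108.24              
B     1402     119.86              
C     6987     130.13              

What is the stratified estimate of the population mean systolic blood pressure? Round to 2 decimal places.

x̄_st = (Σ Nₕx̄ₕ) / (Σ Nₕ) = (9068·108.24 + 1402·119.86 + 6987·130.13) / 17457
= 2058782.35 / 17457 = 117.9345... → 117.93.

117.93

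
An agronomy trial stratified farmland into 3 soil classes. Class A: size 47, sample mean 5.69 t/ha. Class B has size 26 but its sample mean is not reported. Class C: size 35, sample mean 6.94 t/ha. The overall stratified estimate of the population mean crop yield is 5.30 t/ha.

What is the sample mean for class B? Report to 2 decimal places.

N = 47 + 26 + 35 = 108.
Overall total = μ·N = 5.30·108 = 572.4.
Subtract the known strata: 47·5.69 + 35·6.94 = 510.33.
Remaining total for class B: 572.4 − 510.33 = 62.07.
Divide by its size: 62.07 / 26 = 2.3873... → 2.39.

2.39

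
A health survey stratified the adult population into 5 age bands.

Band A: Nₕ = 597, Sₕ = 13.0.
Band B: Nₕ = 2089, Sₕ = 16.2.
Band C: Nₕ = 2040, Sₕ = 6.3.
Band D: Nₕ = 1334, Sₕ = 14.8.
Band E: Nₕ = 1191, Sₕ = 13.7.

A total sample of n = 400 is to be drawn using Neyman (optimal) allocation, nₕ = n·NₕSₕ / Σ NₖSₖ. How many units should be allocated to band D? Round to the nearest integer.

87

A: NₕSₕ = 597·13.0 = 7761
B: NₕSₕ = 2089·16.2 = 33841.8
C: NₕSₕ = 2040·6.3 = 12852
D: NₕSₕ = 1334·14.8 = 19743.2
E: NₕSₕ = 1191·13.7 = 16316.7
Σ NₕSₕ = 90514.7.
n_D = 400·19743.2/90514.7 = 87.249... → 87.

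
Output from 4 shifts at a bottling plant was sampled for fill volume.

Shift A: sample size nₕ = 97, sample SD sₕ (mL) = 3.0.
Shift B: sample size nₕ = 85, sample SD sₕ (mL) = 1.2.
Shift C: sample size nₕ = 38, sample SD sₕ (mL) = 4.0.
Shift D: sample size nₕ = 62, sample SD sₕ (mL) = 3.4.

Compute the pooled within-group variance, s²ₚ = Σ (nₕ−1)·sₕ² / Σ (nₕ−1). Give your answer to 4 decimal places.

A: (97−1)·3.0² = 96·9 = 864
B: (85−1)·1.2² = 84·1.44 = 120.96
C: (38−1)·4.0² = 37·16 = 592
D: (62−1)·3.4² = 61·11.56 = 705.16
Numerator = 2282.12; denominator = Σ(nₕ−1) = 278.
s²ₚ = 2282.12/278 = 8.209065... → 8.2091.

8.2091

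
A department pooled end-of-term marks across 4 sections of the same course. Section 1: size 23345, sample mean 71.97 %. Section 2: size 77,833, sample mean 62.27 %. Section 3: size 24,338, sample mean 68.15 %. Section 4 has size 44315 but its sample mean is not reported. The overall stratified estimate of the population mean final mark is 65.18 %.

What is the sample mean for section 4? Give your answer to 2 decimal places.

65.08

Σ Nₕx̄ₕ = N·μ, so 44315·x̄_4 = 169831·65.18 − (23345·71.97 + 77833·62.27 + 24338·68.15).
= 11069584.58 − 8185435.26 = 2884149.32.
x̄_4 = 2884149.32 / 44315 = 65.0829... → 65.08.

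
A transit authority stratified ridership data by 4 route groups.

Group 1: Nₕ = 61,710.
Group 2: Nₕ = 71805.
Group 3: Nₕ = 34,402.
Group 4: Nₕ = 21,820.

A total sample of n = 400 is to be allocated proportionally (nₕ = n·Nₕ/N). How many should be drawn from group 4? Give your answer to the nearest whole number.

46

N = 61710 + 71805 + 34402 + 21820 = 189737.
n_4 = 400·21820/189737 = 46.001... → 46.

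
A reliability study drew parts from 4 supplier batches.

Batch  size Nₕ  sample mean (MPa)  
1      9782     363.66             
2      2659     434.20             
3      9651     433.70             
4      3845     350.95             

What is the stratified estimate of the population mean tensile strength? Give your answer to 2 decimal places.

x̄_st = (Σ Nₕx̄ₕ) / (Σ Nₕ) = (9782·363.66 + 2659·434.20 + 9651·433.70 + 3845·350.95) / 25937
= 10246901.37 / 25937 = 395.0689... → 395.07.

395.07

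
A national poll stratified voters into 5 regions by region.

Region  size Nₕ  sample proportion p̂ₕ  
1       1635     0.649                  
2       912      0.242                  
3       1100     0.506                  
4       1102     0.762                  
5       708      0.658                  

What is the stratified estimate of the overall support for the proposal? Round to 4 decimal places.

N = 1635 + 912 + 1100 + 1102 + 708 = 5457.
Overall proportion = Σ (Nₕ/N)·p̂ₕ.
Σ Nₕp̂ₕ = 1061.115 + 220.704 + 556.6 + 839.724 + 465.864 = 3144.007.
3144.007 / 5457 = 0.576142... → 0.5761.

0.5761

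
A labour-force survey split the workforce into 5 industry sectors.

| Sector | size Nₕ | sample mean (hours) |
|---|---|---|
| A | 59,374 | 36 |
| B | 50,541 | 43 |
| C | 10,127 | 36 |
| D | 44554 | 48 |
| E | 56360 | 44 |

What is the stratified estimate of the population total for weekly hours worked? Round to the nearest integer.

9293731

A: 59374·36 = 2137464
B: 50541·43 = 2173263
C: 10127·36 = 364572
D: 44554·48 = 2138592
E: 56360·44 = 2479840
τ̂ = Σ Nₕx̄ₕ = 9293731.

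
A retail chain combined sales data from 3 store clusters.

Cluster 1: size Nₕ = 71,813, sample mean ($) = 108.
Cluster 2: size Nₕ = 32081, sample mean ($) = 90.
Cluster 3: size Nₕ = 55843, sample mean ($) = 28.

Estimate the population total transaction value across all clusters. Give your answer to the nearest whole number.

Estimate total by summing Nₕ·x̄ₕ over strata.
71813·108 + 32081·90 + 55843·28 = 7755804 + 2887290 + 1563604 = 12206698.

12206698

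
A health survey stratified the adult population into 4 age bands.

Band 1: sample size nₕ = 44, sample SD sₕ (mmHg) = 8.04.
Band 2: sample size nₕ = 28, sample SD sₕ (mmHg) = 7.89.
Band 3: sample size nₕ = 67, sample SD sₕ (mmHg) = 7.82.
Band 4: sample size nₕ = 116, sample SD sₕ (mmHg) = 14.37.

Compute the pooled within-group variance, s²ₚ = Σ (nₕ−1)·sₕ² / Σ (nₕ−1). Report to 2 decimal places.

1: (44−1)·8.04² = 43·64.6416 = 2779.5888
2: (28−1)·7.89² = 27·62.2521 = 1680.8067
3: (67−1)·7.82² = 66·61.1524 = 4036.0584
4: (116−1)·14.37² = 115·206.4969 = 23747.1435
Numerator = 32243.5974; denominator = Σ(nₕ−1) = 251.
s²ₚ = 32243.5974/251 = 128.4605... → 128.46.

128.46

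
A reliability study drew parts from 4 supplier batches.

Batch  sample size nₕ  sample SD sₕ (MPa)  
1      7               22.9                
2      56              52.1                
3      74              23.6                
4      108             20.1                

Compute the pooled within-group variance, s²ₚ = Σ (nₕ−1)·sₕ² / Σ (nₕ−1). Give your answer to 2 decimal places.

980.61

1: (7−1)·22.9² = 6·524.41 = 3146.46
2: (56−1)·52.1² = 55·2714.41 = 149292.55
3: (74−1)·23.6² = 73·556.96 = 40658.08
4: (108−1)·20.1² = 107·404.01 = 43229.07
Numerator = 236326.16; denominator = Σ(nₕ−1) = 241.
s²ₚ = 236326.16/241 = 980.6065... → 980.61.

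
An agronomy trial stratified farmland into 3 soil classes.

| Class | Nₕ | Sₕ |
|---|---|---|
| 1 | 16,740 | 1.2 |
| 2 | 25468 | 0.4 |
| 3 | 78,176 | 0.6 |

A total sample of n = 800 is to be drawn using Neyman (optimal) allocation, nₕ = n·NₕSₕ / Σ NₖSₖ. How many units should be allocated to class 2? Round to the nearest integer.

1: NₕSₕ = 16740·1.2 = 20088
2: NₕSₕ = 25468·0.4 = 10187.2
3: NₕSₕ = 78176·0.6 = 46905.6
Σ NₕSₕ = 77180.8.
n_2 = 800·10187.2/77180.8 = 105.593... → 106.

106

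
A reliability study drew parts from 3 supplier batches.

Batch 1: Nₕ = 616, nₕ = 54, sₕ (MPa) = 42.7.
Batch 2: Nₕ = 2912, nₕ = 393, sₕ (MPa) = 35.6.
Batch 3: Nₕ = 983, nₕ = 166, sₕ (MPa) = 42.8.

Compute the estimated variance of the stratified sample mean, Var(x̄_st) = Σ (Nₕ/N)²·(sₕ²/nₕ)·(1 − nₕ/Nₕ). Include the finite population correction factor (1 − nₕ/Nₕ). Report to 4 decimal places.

N = 4511; Wₕ = Nₕ/N.
batch 1: (616/4511)²·42.7²/54·(1 − 54/616) = 0.5744250
batch 2: (2912/4511)²·35.6²/393·(1 − 393/2912) = 1.1624689
batch 3: (983/4511)²·42.8²/166·(1 − 166/983) = 0.4355213
Sum = 2.1724152 → 2.1724.

2.1724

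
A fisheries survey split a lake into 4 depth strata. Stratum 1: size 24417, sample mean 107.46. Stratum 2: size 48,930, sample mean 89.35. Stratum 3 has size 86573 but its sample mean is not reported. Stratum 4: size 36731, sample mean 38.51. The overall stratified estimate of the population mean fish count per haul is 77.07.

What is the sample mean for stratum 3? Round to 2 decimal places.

77.92

Σ Nₕx̄ₕ = N·μ, so 86573·x̄_3 = 196651·77.07 − (24417·107.46 + 48930·89.35 + 36731·38.51).
= 15155892.57 − 8410257.13 = 6745635.44.
x̄_3 = 6745635.44 / 86573 = 77.9185... → 77.92.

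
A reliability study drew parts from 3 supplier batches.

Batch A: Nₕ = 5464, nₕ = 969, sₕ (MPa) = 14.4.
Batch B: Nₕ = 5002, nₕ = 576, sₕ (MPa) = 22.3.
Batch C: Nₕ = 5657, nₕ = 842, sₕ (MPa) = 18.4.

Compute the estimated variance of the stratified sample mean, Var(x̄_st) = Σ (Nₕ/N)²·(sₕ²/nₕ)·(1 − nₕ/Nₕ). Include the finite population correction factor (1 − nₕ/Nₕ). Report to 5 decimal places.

N = 16123. Term for each stratum: Wₕ²sₕ²/nₕ·(1−nₕ/Nₕ).
Var(x̄_st) = 0.02021854 + 0.07352764 + 0.04213222 = 0.13587840 → 0.13588.

0.13588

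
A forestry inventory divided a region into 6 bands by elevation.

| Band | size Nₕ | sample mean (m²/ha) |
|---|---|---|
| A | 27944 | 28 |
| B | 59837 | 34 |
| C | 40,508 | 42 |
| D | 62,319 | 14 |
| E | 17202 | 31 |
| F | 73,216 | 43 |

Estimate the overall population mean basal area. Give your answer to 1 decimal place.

32.3

x̄_st = (Σ Nₕx̄ₕ) / (Σ Nₕ) = (27944·28 + 59837·34 + 40508·42 + 62319·14 + 17202·31 + 73216·43) / 281026
= 9072242 / 281026 = 32.283... → 32.3.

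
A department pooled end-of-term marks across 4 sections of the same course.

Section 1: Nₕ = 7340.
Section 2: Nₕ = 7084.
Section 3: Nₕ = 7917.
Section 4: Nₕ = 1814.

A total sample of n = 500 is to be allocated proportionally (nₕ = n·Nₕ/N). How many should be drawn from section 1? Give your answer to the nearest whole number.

N = 7340 + 7084 + 7917 + 1814 = 24155.
n_1 = 500·7340/24155 = 151.935... → 152.

152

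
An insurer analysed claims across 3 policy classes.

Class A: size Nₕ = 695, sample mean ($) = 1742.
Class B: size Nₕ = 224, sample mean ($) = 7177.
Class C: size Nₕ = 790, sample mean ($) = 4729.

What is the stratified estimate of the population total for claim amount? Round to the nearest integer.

A: 695·1742 = 1210690
B: 224·7177 = 1607648
C: 790·4729 = 3735910
τ̂ = Σ Nₕx̄ₕ = 6554248.

6554248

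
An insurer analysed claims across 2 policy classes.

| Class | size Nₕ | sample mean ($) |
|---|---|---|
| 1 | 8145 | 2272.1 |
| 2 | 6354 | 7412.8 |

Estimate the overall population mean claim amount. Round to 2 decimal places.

N = 8145 + 6354 = 14499.
Overall mean = Σ (Nₕ/N)·x̄ₕ — weight by population share, not a simple average.
Σ Nₕx̄ₕ = 8145·2272.1 + 6354·7412.8 = 18506254.5 + 47100931.2 = 65607185.7.
Divide by N: 65607185.7 / 14499 = 4524.9456... → 4524.95.

4524.95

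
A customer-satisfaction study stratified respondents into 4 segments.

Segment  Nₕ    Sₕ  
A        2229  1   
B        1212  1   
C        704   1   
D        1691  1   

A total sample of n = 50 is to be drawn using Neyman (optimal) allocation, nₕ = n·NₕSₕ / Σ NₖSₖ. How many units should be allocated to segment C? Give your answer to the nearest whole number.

A: NₕSₕ = 2229·1 = 2229
B: NₕSₕ = 1212·1 = 1212
C: NₕSₕ = 704·1 = 704
D: NₕSₕ = 1691·1 = 1691
Σ NₕSₕ = 5836.
n_C = 50·704/5836 = 6.032... → 6.

6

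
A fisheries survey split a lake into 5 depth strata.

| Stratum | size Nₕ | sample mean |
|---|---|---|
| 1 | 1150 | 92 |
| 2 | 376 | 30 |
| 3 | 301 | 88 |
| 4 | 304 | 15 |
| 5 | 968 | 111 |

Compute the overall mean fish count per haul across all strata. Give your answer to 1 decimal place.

N = 1150 + 376 + 301 + 304 + 968 = 3099.
Overall mean = Σ (Nₕ/N)·x̄ₕ — weight by population share, not a simple average.
Σ Nₕx̄ₕ = 1150·92 + 376·30 + 301·88 + 304·15 + 968·111 = 105800 + 11280 + 26488 + 4560 + 107448 = 255576.
Divide by N: 255576 / 3099 = 82.470... → 82.5.

82.5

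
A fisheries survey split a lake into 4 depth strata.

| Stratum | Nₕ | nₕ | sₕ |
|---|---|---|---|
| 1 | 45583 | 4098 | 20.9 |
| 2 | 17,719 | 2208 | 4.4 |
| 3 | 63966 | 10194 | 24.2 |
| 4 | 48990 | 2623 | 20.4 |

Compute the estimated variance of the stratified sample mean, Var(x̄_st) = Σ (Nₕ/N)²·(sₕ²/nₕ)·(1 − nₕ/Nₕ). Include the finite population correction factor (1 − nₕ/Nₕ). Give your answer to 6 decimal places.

0.024527

N = 176258; Wₕ = Nₕ/N.
stratum 1: (45583/176258)²·20.9²/4098·(1 − 4098/45583) = 0.006488091
stratum 2: (17719/176258)²·4.4²/2208·(1 − 2208/17719) = 0.000077569
stratum 3: (63966/176258)²·24.2²/10194·(1 − 10194/63966) = 0.006360537
stratum 4: (48990/176258)²·20.4²/2623·(1 − 2623/48990) = 0.011600609
Sum = 0.024526807 → 0.024527.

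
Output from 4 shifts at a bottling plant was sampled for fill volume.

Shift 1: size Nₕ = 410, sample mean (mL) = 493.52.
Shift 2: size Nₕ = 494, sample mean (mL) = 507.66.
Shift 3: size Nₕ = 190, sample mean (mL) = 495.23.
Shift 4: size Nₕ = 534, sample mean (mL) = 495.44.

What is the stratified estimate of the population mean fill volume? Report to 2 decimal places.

x̄_st = (Σ Nₕx̄ₕ) / (Σ Nₕ) = (410·493.52 + 494·507.66 + 190·495.23 + 534·495.44) / 1628
= 811785.9 / 1628 = 498.6400... → 498.64.

498.64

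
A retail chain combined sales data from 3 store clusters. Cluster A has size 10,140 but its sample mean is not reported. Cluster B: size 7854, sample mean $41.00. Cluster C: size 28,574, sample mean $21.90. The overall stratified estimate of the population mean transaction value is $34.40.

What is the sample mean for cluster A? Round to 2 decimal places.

64.51

N = 10140 + 7854 + 28574 = 46568.
Overall total = μ·N = 34.40·46568 = 1601939.2.
Subtract the known strata: 7854·41.00 + 28574·21.90 = 947784.6.
Remaining total for cluster A: 1601939.2 − 947784.6 = 654154.6.
Divide by its size: 654154.6 / 10140 = 64.5123... → 64.51.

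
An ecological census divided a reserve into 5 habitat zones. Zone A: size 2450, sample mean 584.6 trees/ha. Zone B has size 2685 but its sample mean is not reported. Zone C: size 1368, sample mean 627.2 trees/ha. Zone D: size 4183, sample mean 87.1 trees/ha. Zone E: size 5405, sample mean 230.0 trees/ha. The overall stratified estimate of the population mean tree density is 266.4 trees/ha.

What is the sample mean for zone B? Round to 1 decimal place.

N = 2450 + 2685 + 1368 + 4183 + 5405 = 16091.
Overall total = μ·N = 266.4·16091 = 4286642.4.
Subtract the known strata: 2450·584.6 + 1368·627.2 + 4183·87.1 + 5405·230.0 = 3897768.9.
Remaining total for zone B: 4286642.4 − 3897768.9 = 388873.5.
Divide by its size: 388873.5 / 2685 = 144.832... → 144.8.

144.8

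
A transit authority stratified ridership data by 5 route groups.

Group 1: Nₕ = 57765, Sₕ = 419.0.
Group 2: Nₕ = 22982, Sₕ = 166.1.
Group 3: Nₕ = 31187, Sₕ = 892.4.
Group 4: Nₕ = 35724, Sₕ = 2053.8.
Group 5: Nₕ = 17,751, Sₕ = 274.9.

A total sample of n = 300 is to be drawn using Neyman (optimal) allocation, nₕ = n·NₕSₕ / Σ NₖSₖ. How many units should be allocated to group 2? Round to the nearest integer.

1: NₕSₕ = 57765·419.0 = 24203535
2: NₕSₕ = 22982·166.1 = 3817310.2
3: NₕSₕ = 31187·892.4 = 27831278.8
4: NₕSₕ = 35724·2053.8 = 73369951.2
5: NₕSₕ = 17751·274.9 = 4879749.9
Σ NₕSₕ = 134101825.1.
n_2 = 300·3817310.2/134101825.1 = 8.540... → 9.

9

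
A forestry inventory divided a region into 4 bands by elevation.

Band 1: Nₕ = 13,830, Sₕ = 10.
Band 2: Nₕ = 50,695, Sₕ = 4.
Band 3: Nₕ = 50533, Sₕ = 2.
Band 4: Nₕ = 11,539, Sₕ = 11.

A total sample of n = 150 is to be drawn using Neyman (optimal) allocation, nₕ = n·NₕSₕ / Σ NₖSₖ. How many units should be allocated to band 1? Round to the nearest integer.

36

Σ NₕSₕ = 13830·10 + 50695·4 + 50533·2 + 11539·11 = 569075.
Share for 1: 138300/569075 = 0.24303.
n_1 = 150 × 0.24303 = 36.454... → 36.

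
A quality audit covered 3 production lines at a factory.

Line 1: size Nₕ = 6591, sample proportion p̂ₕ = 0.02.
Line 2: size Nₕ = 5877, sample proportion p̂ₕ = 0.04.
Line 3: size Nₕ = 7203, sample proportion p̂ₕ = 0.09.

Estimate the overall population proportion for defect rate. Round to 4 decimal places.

0.0516

N = 6591 + 5877 + 7203 = 19671.
Overall proportion = Σ (Nₕ/N)·p̂ₕ.
Σ Nₕp̂ₕ = 131.82 + 235.08 + 648.27 = 1015.17.
1015.17 / 19671 = 0.051607... → 0.0516.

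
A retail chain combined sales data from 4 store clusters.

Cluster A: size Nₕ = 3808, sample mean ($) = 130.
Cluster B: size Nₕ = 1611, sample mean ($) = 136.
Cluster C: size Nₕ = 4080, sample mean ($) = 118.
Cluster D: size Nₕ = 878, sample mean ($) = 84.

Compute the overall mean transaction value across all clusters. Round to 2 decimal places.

122.32

x̄_st = (Σ Nₕx̄ₕ) / (Σ Nₕ) = (3808·130 + 1611·136 + 4080·118 + 878·84) / 10377
= 1269328 / 10377 = 122.3213... → 122.32.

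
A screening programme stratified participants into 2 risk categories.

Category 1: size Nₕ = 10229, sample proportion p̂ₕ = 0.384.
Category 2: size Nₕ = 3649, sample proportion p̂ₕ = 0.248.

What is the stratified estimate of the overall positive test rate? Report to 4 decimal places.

0.3482

Wₕ = Nₕ/N with N = 13878: 0.7371, 0.2629.
p̂_st = 0.7371·0.384 + 0.2629·0.248 ≈ 0.348241... → 0.3482.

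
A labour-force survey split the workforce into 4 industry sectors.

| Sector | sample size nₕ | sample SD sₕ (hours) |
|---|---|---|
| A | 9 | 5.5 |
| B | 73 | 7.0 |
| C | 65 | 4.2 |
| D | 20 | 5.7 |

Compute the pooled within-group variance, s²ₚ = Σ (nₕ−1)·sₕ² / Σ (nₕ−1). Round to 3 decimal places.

33.842

Degrees of freedom: 8 + 72 + 64 + 19 = 163.
Σ(nₕ−1)sₕ² = 8·30.25 + 72·49 + 64·17.64 + 19·32.49 = 5516.27.
s²ₚ = 5516.27 / 163 = 33.84215... → 33.842.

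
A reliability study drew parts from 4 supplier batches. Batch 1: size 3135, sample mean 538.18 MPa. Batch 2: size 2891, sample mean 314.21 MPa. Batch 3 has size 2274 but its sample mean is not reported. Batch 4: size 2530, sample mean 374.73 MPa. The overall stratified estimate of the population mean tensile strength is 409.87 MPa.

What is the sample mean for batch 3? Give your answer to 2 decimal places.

Σ Nₕx̄ₕ = N·μ, so 2274·x̄_3 = 10830·409.87 − (3135·538.18 + 2891·314.21 + 2530·374.73).
= 4438892.1 − 3543642.31 = 895249.79.
x̄_3 = 895249.79 / 2274 = 393.6894... → 393.69.

393.69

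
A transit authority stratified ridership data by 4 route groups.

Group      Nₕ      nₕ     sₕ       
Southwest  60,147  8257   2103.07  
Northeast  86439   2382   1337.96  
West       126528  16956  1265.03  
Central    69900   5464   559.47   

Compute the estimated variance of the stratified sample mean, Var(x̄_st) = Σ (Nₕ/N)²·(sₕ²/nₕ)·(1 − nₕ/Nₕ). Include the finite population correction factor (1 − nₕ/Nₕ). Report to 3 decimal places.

73.932

N = 343014; Wₕ = Nₕ/N.
group Southwest: (60147/343014)²·2103.07²/8257·(1 − 8257/60147) = 14.208856
group Northeast: (86439/343014)²·1337.96²/2382·(1 − 2382/86439) = 46.409237
group West: (126528/343014)²·1265.03²/16956·(1 − 16956/126528) = 11.120922
group Central: (69900/343014)²·559.47²/5464·(1 − 5464/69900) = 2.192931
Sum = 73.931946 → 73.932.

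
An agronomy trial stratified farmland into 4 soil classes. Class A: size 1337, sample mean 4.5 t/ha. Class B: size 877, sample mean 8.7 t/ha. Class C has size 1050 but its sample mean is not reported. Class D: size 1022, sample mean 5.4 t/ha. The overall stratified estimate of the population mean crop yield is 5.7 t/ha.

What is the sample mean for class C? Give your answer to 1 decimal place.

Σ Nₕx̄ₕ = N·μ, so 1050·x̄_C = 4286·5.7 − (1337·4.5 + 877·8.7 + 1022·5.4).
= 24430.2 − 19165.2 = 5265.
x̄_C = 5265 / 1050 = 5.014... → 5.0.

5.0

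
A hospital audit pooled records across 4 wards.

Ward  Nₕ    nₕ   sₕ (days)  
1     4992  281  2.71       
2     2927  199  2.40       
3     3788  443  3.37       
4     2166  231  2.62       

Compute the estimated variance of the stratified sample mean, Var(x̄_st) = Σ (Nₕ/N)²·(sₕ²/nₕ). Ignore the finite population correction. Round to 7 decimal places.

0.0073083

N = 13873. Term for each stratum: Wₕ²sₕ²/nₕ.
Var(x̄_st) = 0.0033840802 + 0.0012884693 + 0.0019113281 + 0.0007243805 = 0.0073082580 → 0.0073083.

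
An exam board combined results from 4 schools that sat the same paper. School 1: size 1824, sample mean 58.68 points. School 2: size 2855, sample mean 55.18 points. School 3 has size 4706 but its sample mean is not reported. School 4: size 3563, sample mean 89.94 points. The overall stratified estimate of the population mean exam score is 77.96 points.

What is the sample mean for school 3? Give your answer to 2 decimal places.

Σ Nₕx̄ₕ = N·μ, so 4706·x̄_3 = 12948·77.96 − (1824·58.68 + 2855·55.18 + 3563·89.94).
= 1009426.08 − 585027.44 = 424398.64.
x̄_3 = 424398.64 / 4706 = 90.1825... → 90.18.

90.18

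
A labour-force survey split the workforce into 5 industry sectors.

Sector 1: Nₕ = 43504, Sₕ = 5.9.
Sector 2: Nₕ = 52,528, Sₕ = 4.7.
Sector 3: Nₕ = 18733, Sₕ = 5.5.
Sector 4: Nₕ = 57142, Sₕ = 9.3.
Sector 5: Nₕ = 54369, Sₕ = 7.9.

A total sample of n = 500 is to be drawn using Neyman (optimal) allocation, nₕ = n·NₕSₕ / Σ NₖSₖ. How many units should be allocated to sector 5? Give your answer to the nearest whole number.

137

1: NₕSₕ = 43504·5.9 = 256673.6
2: NₕSₕ = 52528·4.7 = 246881.6
3: NₕSₕ = 18733·5.5 = 103031.5
4: NₕSₕ = 57142·9.3 = 531420.6
5: NₕSₕ = 54369·7.9 = 429515.1
Σ NₕSₕ = 1567522.4.
n_5 = 500·429515.1/1567522.4 = 137.004... → 137.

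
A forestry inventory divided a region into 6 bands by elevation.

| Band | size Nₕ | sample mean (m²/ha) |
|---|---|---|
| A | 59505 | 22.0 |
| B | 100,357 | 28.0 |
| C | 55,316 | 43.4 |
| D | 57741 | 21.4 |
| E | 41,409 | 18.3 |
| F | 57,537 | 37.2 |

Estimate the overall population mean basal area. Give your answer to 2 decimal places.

28.65

N = 371865; weights Wₕ = Nₕ/N = (0.1600, 0.2699, 0.1488, 0.1553, 0.1114, 0.1547).
x̄_st = Σ Wₕ·x̄ₕ = 0.1600·22.0 + 0.2699·28.0 + 0.1488·43.4 + 0.1553·21.4 + 0.1114·18.3 + 0.1547·37.2 ≈ 28.6492...
→ 28.65.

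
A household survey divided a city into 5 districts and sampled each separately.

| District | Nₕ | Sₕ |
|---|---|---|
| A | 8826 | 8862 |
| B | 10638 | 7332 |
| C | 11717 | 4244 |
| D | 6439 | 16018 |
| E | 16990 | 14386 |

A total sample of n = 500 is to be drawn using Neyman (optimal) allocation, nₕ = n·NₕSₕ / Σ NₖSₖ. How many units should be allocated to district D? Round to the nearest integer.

Σ NₕSₕ = 8826·8862 + 10638·7332 + 11717·4244 + 6439·16018 + 16990·14386 = 553498818.
Share for D: 103139902/553498818 = 0.18634.
n_D = 500 × 0.18634 = 93.171... → 93.

93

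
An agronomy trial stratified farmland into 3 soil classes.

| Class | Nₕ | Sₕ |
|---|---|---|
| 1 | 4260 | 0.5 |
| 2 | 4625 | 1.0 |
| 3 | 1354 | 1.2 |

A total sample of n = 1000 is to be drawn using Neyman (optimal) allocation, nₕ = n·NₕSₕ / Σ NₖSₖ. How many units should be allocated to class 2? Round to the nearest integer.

Σ NₕSₕ = 4260·0.5 + 4625·1.0 + 1354·1.2 = 8379.8.
Share for 2: 4625/8379.8 = 0.55192.
n_2 = 1000 × 0.55192 = 551.922... → 552.

552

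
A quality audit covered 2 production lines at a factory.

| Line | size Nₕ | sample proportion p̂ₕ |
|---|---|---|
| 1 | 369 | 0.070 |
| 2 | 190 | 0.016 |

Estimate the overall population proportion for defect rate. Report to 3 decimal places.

N = 369 + 190 = 559.
Overall proportion = Σ (Nₕ/N)·p̂ₕ.
Σ Nₕp̂ₕ = 25.83 + 3.04 = 28.87.
28.87 / 559 = 0.05165... → 0.052.

0.052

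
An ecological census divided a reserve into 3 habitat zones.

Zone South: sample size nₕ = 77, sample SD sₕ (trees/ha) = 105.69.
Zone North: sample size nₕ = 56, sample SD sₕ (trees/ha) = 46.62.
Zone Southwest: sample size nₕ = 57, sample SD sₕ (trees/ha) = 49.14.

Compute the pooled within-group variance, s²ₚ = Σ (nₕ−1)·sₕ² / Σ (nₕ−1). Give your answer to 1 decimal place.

5902.2

Degrees of freedom: 76 + 55 + 56 = 187.
Σ(nₕ−1)sₕ² = 76·11170.3761 + 55·2173.4244 + 56·2414.7396 = 1103712.3432.
s²ₚ = 1103712.3432 / 187 = 5902.205... → 5902.2.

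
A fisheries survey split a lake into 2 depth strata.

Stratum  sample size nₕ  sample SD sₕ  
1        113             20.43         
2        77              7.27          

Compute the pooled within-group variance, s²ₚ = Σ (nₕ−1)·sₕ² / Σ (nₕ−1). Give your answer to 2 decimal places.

270.02

Degrees of freedom: 112 + 76 = 188.
Σ(nₕ−1)sₕ² = 112·417.3849 + 76·52.8529 = 50763.9292.
s²ₚ = 50763.9292 / 188 = 270.0209 → 270.02.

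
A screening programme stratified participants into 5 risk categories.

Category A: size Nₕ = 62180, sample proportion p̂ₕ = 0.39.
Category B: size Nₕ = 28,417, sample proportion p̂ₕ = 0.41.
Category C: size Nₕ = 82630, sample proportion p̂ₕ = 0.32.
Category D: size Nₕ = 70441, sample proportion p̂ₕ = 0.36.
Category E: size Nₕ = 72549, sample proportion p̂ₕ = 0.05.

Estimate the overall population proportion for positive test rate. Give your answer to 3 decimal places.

Wₕ = Nₕ/N with N = 316217: 0.1966, 0.0899, 0.2613, 0.2228, 0.2294.
p̂_st = 0.1966·0.39 + 0.0899·0.41 + 0.2613·0.32 + 0.2228·0.36 + 0.2294·0.05 ≈ 0.28882... → 0.289.

0.289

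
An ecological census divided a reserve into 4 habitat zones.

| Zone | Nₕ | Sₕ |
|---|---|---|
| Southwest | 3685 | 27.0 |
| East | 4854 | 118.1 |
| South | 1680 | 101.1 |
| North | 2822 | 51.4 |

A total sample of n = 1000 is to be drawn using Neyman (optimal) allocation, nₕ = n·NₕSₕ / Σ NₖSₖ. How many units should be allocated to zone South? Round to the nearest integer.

172

Southwest: NₕSₕ = 3685·27.0 = 99495
East: NₕSₕ = 4854·118.1 = 573257.4
South: NₕSₕ = 1680·101.1 = 169848
North: NₕSₕ = 2822·51.4 = 145050.8
Σ NₕSₕ = 987651.2.
n_South = 1000·169848/987651.2 = 171.972... → 172.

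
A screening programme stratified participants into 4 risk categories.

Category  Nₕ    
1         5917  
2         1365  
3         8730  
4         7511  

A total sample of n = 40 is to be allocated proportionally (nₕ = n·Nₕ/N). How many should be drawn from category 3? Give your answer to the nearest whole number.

15

Share of category 3 = 8730/23523 = 0.37113.
Allocate 40 × 0.37113 = 14.845... → 15.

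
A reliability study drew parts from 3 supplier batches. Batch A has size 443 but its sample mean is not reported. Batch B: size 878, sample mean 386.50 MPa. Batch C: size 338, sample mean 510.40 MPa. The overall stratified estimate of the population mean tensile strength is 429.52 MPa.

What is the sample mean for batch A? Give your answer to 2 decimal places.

453.07

Σ Nₕx̄ₕ = N·μ, so 443·x̄_A = 1659·429.52 − (878·386.50 + 338·510.40).
= 712573.68 − 511862.2 = 200711.48.
x̄_A = 200711.48 / 443 = 453.0733... → 453.07.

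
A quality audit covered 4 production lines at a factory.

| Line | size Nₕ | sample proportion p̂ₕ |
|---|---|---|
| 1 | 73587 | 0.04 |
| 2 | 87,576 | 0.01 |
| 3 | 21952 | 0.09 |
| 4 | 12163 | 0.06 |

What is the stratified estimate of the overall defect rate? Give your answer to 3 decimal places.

N = 73587 + 87576 + 21952 + 12163 = 195278.
Overall proportion = Σ (Nₕ/N)·p̂ₕ.
Σ Nₕp̂ₕ = 2943.48 + 875.76 + 1975.68 + 729.78 = 6524.7.
6524.7 / 195278 = 0.03341... → 0.033.

0.033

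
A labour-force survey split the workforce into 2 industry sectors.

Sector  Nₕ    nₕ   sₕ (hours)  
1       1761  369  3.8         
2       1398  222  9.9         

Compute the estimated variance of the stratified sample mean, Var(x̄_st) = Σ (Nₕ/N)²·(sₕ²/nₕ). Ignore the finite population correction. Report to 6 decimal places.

N = 3159. Term for each stratum: Wₕ²sₕ²/nₕ.
Var(x̄_st) = 0.012160748 + 0.086463439 = 0.098624187 → 0.098624.

0.098624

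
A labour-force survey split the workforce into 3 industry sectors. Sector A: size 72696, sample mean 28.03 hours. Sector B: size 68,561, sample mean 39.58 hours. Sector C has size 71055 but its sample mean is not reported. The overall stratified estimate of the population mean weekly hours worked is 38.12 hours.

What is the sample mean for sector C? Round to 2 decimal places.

N = 72696 + 68561 + 71055 = 212312.
Overall total = μ·N = 38.12·212312 = 8093333.44.
Subtract the known strata: 72696·28.03 + 68561·39.58 = 4751313.26.
Remaining total for sector C: 8093333.44 − 4751313.26 = 3342020.18.
Divide by its size: 3342020.18 / 71055 = 47.0343... → 47.03.

47.03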